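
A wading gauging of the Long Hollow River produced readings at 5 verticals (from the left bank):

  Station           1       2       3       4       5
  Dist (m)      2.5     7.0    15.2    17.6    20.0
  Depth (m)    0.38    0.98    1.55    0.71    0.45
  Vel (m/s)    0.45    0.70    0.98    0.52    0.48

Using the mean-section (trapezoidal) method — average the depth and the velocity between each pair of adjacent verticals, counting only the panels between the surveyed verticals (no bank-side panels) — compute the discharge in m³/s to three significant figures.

Panel 1-2: Δb = 4.5 m, d̄ = (0.38+0.98)/2 = 0.68, v̄ = (0.45+0.70)/2 = 0.575 → q = 4.5×0.68×0.575 = 1.760 m³/s
Panel 2-3: Δb = 8.2 m, d̄ = (0.98+1.55)/2 = 1.265, v̄ = (0.70+0.98)/2 = 0.84 → q = 8.2×1.265×0.84 = 8.713 m³/s
Panel 3-4: Δb = 2.4 m, d̄ = (1.55+0.71)/2 = 1.13, v̄ = (0.98+0.52)/2 = 0.75 → q = 2.4×1.13×0.75 = 2.034 m³/s
Panel 4-5: Δb = 2.4 m, d̄ = (0.71+0.45)/2 = 0.58, v̄ = (0.52+0.48)/2 = 0.5 → q = 2.4×0.58×0.5 = 0.6960 m³/s
Q = Σ q = 13.20 m³/s

13.2 m³/s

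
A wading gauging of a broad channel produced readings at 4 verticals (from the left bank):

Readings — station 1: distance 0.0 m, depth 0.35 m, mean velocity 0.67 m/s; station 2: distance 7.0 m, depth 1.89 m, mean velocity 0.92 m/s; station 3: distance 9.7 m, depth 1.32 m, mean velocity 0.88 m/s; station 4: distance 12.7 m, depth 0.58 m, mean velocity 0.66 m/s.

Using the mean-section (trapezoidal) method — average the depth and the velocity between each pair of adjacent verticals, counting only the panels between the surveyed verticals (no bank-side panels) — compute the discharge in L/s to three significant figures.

Panel 1-2: Δb = 7 m, d̄ = (0.35+1.89)/2 = 1.12, v̄ = (0.67+0.92)/2 = 0.795 → q = 7×1.12×0.795 = 6.233 m³/s
Panel 2-3: Δb = 2.7 m, d̄ = (1.89+1.32)/2 = 1.605, v̄ = (0.92+0.88)/2 = 0.9 → q = 2.7×1.605×0.9 = 3.900 m³/s
Panel 3-4: Δb = 3 m, d̄ = (1.32+0.58)/2 = 0.95, v̄ = (0.88+0.66)/2 = 0.77 → q = 3×0.95×0.77 = 2.195 m³/s
Q = Σ q = 12.33 m³/s
= 12.33 × 1000 = 12330 L/s

12300 L/s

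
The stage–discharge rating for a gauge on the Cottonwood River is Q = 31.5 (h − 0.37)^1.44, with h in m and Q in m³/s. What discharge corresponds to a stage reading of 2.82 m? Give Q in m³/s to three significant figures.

114 m³/s

Q = 31.5 × (2.82 − 0.37)^1.44 = 31.5 × 2.45^1.44 = 114.5 m³/s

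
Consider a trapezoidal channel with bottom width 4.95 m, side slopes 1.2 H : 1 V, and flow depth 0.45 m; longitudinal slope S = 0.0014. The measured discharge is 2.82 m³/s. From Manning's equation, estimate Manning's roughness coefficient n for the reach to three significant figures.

A = (b + z·y)·y = (4.95 + 1.2×0.45)×0.45 = 2.471 m²
P = b + 2y√(1+z²) = 4.95 + 2×0.45×√(1+1.2²) = 6.356 m
R = A/P = 2.471/6.356 = 0.3887 m
n = (1/Q)·A·R^(2/3)·S^(1/2) = (1/2.82) × 2.471 × 0.5326 × 0.03742 = 0.01746

0.0175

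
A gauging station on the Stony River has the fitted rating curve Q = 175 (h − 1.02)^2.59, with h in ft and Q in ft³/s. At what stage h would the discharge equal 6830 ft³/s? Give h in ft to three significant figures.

5.14 ft

h − h₀ = (Q/C)^(1/b) = (6830/175)^(1/2.59) = 4.116 ft
h = 1.02 + 4.116 = 5.136 ft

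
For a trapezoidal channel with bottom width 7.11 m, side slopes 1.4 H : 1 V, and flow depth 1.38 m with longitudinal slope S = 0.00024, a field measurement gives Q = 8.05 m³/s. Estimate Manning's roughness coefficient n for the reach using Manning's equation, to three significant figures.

A = (b + z·y)·y = (7.11 + 1.4×1.38)×1.38 = 12.48 m²
P = b + 2y√(1+z²) = 7.11 + 2×1.38×√(1+1.4²) = 11.86 m
R = A/P = 12.48/11.86 = 1.052 m
n = (1/Q)·A·R^(2/3)·S^(1/2) = (1/8.05) × 12.48 × 1.035 × 0.01549 = 0.02484

0.0248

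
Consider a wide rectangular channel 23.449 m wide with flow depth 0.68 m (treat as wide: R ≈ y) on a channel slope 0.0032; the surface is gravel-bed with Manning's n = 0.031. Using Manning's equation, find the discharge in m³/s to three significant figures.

A = b·y = 23.449 × 0.68 = 15.95 m²
Wide channel: R ≈ y = 0.68 m
Q = (1/n)·A·R^(2/3)·S^(1/2) = (1/0.031) × 15.95 × 0.6800^(2/3) × 0.0032^(1/2) = 22.50 m³/s

22.5 m³/s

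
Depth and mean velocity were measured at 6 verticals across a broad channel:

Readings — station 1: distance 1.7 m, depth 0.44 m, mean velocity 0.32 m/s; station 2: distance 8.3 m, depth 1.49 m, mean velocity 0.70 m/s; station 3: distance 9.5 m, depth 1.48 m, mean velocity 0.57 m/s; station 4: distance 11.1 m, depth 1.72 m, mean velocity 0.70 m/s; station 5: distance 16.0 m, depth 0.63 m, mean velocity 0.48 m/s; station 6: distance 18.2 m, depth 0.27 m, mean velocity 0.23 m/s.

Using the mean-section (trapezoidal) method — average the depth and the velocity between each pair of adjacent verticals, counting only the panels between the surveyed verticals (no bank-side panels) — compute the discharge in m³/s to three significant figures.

9.75 m³/s

Panel 1-2: Δb = 6.6 m, d̄ = (0.44+1.49)/2 = 0.965, v̄ = (0.32+0.70)/2 = 0.51 → q = 6.6×0.965×0.51 = 3.248 m³/s
Panel 2-3: Δb = 1.2 m, d̄ = (1.49+1.48)/2 = 1.485, v̄ = (0.70+0.57)/2 = 0.635 → q = 1.2×1.485×0.635 = 1.132 m³/s
Panel 3-4: Δb = 1.6 m, d̄ = (1.48+1.72)/2 = 1.6, v̄ = (0.57+0.70)/2 = 0.635 → q = 1.6×1.6×0.635 = 1.626 m³/s
Panel 4-5: Δb = 4.9 m, d̄ = (1.72+0.63)/2 = 1.175, v̄ = (0.70+0.48)/2 = 0.59 → q = 4.9×1.175×0.59 = 3.397 m³/s
Panel 5-6: Δb = 2.2 m, d̄ = (0.63+0.27)/2 = 0.45, v̄ = (0.48+0.23)/2 = 0.355 → q = 2.2×0.45×0.355 = 0.3515 m³/s
Q = Σ q = 9.754 m³/s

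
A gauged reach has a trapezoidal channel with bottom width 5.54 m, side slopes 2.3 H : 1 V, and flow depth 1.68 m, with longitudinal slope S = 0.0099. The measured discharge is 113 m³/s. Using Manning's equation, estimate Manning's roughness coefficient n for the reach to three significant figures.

0.0151

A = (b + z·y)·y = (5.54 + 2.3×1.68)×1.68 = 15.80 m²
P = b + 2y√(1+z²) = 5.54 + 2×1.68×√(1+2.3²) = 13.97 m
R = A/P = 15.80/13.97 = 1.131 m
n = (1/Q)·A·R^(2/3)·S^(1/2) = (1/113) × 15.80 × 1.086 × 0.09950 = 0.01510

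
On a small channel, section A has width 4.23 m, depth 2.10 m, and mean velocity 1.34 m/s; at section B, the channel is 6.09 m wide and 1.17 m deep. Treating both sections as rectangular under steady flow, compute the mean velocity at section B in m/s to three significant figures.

Q = A₁V₁ = (4.23×2.10) × 1.34 = 11.90 m³/s
A₂ = 6.09 × 1.17 = 7.125 m²
V₂ = Q/A₂ = 11.90/7.125 = 1.671 m/s

1.67 m/s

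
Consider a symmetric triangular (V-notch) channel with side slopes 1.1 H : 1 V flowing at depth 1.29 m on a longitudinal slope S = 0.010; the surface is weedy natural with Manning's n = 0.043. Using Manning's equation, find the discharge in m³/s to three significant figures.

2.60 m³/s

A = z·y² = 1.1×1.29² = 1.831 m²
P = 2y√(1+z²) = 2×1.29×√(1+1.1²) = 3.835 m
R = A/P = 1.831/3.835 = 0.4773 m
Q = (1/n)·A·R^(2/3)·S^(1/2) = (1/0.043) × 1.831 × 0.4773^(2/3) × 0.010^(1/2) = 2.600 m³/s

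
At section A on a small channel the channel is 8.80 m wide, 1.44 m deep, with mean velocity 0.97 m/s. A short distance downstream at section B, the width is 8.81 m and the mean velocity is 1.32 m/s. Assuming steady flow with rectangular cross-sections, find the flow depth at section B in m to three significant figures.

Q = A₁V₁ = (8.80×1.44) × 0.97 = 12.29 m³/s
d₂ = Q/(b₂ V₂) = 12.29/(8.81×1.32) = 1.057 m

1.06 m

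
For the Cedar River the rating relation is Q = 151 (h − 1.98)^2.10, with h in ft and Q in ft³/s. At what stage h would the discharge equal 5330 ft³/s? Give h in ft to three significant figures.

h − h₀ = (Q/C)^(1/b) = (5330/151)^(1/2.10) = 5.458 ft
h = 1.98 + 5.458 = 7.438 ft

7.44 ft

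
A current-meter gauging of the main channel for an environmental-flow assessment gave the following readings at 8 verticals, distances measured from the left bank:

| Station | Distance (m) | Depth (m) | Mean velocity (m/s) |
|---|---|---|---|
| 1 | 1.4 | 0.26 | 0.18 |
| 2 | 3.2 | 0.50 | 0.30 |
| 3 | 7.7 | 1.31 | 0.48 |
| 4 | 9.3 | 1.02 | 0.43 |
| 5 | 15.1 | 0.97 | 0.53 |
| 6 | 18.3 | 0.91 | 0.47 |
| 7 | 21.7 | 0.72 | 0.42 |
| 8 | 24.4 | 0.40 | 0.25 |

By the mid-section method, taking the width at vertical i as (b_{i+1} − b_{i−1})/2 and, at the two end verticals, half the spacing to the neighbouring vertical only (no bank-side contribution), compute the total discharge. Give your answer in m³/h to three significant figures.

31800 m³/h

w_1 = (3.2 − 1.4)/2 = 0.9 m; q_1 = 0.18 × 0.26 × 0.9 = 0.04212 m³/s
w_2 = (7.7 − 1.4)/2 = 3.15 m; q_2 = 0.30 × 0.50 × 3.15 = 0.4725 m³/s
w_3 = (9.3 − 3.2)/2 = 3.05 m; q_3 = 0.48 × 1.31 × 3.05 = 1.918 m³/s
w_4 = (15.1 − 7.7)/2 = 3.7 m; q_4 = 0.43 × 1.02 × 3.7 = 1.623 m³/s
w_5 = (18.3 − 9.3)/2 = 4.5 m; q_5 = 0.53 × 0.97 × 4.5 = 2.313 m³/s
w_6 = (21.7 − 15.1)/2 = 3.3 m; q_6 = 0.47 × 0.91 × 3.3 = 1.411 m³/s
w_7 = (24.4 − 18.3)/2 = 3.05 m; q_7 = 0.42 × 0.72 × 3.05 = 0.9223 m³/s
w_8 = (24.4 − 21.7)/2 = 1.35 m; q_8 = 0.25 × 0.40 × 1.35 = 0.1350 m³/s
Q = Σ qᵢ = 8.837 m³/s
= 8.837 × 3600 = 31810 m³/h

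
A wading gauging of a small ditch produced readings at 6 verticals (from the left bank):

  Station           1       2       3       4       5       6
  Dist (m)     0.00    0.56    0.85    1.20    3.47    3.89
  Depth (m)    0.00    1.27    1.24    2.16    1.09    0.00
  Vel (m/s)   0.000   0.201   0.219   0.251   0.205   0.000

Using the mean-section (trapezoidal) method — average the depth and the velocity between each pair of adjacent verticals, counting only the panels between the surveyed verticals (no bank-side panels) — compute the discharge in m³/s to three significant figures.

Panel 1-2: Δb = 0.56 m, d̄ = (0.00+1.27)/2 = 0.635, v̄ = (0.000+0.201)/2 = 0.1005 → q = 0.56×0.635×0.1005 = 0.03574 m³/s
Panel 2-3: Δb = 0.29 m, d̄ = (1.27+1.24)/2 = 1.255, v̄ = (0.201+0.219)/2 = 0.21 → q = 0.29×1.255×0.21 = 0.07643 m³/s
Panel 3-4: Δb = 0.35 m, d̄ = (1.24+2.16)/2 = 1.7, v̄ = (0.219+0.251)/2 = 0.235 → q = 0.35×1.7×0.235 = 0.1398 m³/s
Panel 4-5: Δb = 2.27 m, d̄ = (2.16+1.09)/2 = 1.625, v̄ = (0.251+0.205)/2 = 0.228 → q = 2.27×1.625×0.228 = 0.8410 m³/s
Panel 5-6: Δb = 0.42 m, d̄ = (1.09+0.00)/2 = 0.545, v̄ = (0.205+0.000)/2 = 0.1025 → q = 0.42×0.545×0.1025 = 0.02346 m³/s
Q = Σ q = 1.116 m³/s

1.12 m³/s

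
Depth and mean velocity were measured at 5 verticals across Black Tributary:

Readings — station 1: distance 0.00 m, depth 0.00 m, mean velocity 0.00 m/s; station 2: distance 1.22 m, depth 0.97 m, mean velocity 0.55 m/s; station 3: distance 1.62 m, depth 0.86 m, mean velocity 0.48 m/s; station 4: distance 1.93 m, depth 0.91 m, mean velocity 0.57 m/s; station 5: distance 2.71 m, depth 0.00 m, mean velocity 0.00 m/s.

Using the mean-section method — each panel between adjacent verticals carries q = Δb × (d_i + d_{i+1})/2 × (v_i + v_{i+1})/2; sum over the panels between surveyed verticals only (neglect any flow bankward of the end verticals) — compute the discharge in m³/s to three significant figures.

0.596 m³/s

Panel 1-2: Δb = 1.22 m, d̄ = (0.00+0.97)/2 = 0.485, v̄ = (0.00+0.55)/2 = 0.275 → q = 1.22×0.485×0.275 = 0.1627 m³/s
Panel 2-3: Δb = 0.4 m, d̄ = (0.97+0.86)/2 = 0.915, v̄ = (0.55+0.48)/2 = 0.515 → q = 0.4×0.915×0.515 = 0.1885 m³/s
Panel 3-4: Δb = 0.31 m, d̄ = (0.86+0.91)/2 = 0.885, v̄ = (0.48+0.57)/2 = 0.525 → q = 0.31×0.885×0.525 = 0.1440 m³/s
Panel 4-5: Δb = 0.78 m, d̄ = (0.91+0.00)/2 = 0.455, v̄ = (0.57+0.00)/2 = 0.285 → q = 0.78×0.455×0.285 = 0.1011 m³/s
Q = Σ q = 0.5964 m³/s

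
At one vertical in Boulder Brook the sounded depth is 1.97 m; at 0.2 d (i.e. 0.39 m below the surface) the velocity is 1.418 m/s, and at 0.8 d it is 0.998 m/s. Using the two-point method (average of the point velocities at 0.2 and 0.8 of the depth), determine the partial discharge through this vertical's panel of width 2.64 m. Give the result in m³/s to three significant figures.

v̄ = (1.418 + 0.998) / 2 = 1.208 m/s
q = v̄ × d × w = 1.208 × 1.97 × 2.64 = 6.283 m³/s

6.28 m³/s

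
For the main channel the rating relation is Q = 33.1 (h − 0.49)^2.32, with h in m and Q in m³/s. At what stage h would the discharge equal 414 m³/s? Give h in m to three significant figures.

h − h₀ = (Q/C)^(1/b) = (414/33.1)^(1/2.32) = 2.971 m
h = 0.49 + 2.971 = 3.461 m

3.46 m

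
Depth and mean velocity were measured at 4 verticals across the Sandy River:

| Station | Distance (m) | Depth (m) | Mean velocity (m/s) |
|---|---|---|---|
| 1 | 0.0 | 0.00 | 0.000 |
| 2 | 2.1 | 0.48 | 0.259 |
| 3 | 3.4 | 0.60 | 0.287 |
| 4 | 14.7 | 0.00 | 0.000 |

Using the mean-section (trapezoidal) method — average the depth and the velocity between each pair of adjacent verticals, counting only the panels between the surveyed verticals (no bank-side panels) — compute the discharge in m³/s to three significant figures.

Panel 1-2: Δb = 2.1 m, d̄ = (0.00+0.48)/2 = 0.24, v̄ = (0.000+0.259)/2 = 0.1295 → q = 2.1×0.24×0.1295 = 0.06527 m³/s
Panel 2-3: Δb = 1.3 m, d̄ = (0.48+0.60)/2 = 0.54, v̄ = (0.259+0.287)/2 = 0.273 → q = 1.3×0.54×0.273 = 0.1916 m³/s
Panel 3-4: Δb = 11.3 m, d̄ = (0.60+0.00)/2 = 0.3, v̄ = (0.287+0.000)/2 = 0.1435 → q = 11.3×0.3×0.1435 = 0.4865 m³/s
Q = Σ q = 0.7434 m³/s

0.743 m³/s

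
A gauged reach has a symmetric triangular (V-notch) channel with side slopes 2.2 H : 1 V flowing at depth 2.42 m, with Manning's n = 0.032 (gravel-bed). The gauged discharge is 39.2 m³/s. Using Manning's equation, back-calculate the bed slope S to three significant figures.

A = z·y² = 2.2×2.42² = 12.88 m²
P = 2y√(1+z²) = 2×2.42×√(1+2.2²) = 11.70 m
R = A/P = 12.88/11.70 = 1.102 m
S = (Q·n / (1·A·R^(2/3)))² = (39.2×0.032 / (1×12.88×1.067))² = 0.008332

0.00833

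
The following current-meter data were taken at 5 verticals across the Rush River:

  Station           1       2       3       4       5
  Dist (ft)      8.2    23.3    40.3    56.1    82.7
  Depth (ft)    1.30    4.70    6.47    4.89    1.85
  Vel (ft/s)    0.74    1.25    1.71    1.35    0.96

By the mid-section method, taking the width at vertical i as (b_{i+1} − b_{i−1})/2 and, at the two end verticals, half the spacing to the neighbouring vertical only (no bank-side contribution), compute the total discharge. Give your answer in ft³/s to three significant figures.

w_1 = (23.3 − 8.2)/2 = 7.55 ft; q_1 = 0.74 × 1.30 × 7.55 = 7.263 ft³/s
w_2 = (40.3 − 8.2)/2 = 16.05 ft; q_2 = 1.25 × 4.70 × 16.05 = 94.29 ft³/s
w_3 = (56.1 − 23.3)/2 = 16.4 ft; q_3 = 1.71 × 6.47 × 16.4 = 181.4 ft³/s
w_4 = (82.7 − 40.3)/2 = 21.2 ft; q_4 = 1.35 × 4.89 × 21.2 = 140.0 ft³/s
w_5 = (82.7 − 56.1)/2 = 13.3 ft; q_5 = 0.96 × 1.85 × 13.3 = 23.62 ft³/s
Q = Σ qᵢ = 446.6 ft³/s

447 ft³/s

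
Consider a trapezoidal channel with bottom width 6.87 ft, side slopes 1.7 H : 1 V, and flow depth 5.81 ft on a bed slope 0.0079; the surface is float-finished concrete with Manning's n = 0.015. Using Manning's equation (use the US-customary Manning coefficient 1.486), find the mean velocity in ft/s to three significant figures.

A = (b + z·y)·y = (6.87 + 1.7×5.81)×5.81 = 97.30 ft²
P = b + 2y√(1+z²) = 6.87 + 2×5.81×√(1+1.7²) = 29.79 ft
R = A/P = 97.30/29.79 = 3.266 ft
Q = (1.486/n)·A·R^(2/3)·S^(1/2) = (1.486/0.015) × 97.30 × 3.266^(2/3) × 0.0079^(1/2) = 1886 ft³/s
V = Q/A = 1886/97.30 = 19.38 ft/s

19.4 ft/s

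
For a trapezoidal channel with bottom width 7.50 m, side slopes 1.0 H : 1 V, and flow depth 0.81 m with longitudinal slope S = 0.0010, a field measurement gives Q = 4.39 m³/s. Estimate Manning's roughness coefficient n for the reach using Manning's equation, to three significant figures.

A = (b + z·y)·y = (7.50 + 1.0×0.81)×0.81 = 6.731 m²
P = b + 2y√(1+z²) = 7.50 + 2×0.81×√(1+1.0²) = 9.791 m
R = A/P = 6.731/9.791 = 0.6875 m
n = (1/Q)·A·R^(2/3)·S^(1/2) = (1/4.39) × 6.731 × 0.7789 × 0.03162 = 0.03777

0.0378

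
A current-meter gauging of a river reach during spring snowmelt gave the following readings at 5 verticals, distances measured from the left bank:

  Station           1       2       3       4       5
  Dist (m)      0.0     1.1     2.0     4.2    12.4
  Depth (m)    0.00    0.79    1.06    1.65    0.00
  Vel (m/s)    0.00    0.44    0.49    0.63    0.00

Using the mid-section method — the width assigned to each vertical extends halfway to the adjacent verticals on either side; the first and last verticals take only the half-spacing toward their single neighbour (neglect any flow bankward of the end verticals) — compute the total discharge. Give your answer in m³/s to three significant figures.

6.56 m³/s

w_2 = (2.0 − 0.0)/2 = 1 m; q_2 = 0.44 × 0.79 × 1 = 0.3476 m³/s
w_3 = (4.2 − 1.1)/2 = 1.55 m; q_3 = 0.49 × 1.06 × 1.55 = 0.8051 m³/s
w_4 = (12.4 − 2.0)/2 = 5.2 m; q_4 = 0.63 × 1.65 × 5.2 = 5.405 m³/s
Stations 1, 5 contribute zero (depth or velocity is 0).
Q = Σ qᵢ = 6.558 m³/s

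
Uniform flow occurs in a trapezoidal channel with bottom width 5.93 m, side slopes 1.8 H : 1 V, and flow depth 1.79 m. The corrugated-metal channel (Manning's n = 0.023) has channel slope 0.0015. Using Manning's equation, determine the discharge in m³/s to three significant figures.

31.7 m³/s

A = (b + z·y)·y = (5.93 + 1.8×1.79)×1.79 = 16.38 m²
P = b + 2y√(1+z²) = 5.93 + 2×1.79×√(1+1.8²) = 13.30 m
R = A/P = 16.38/13.30 = 1.232 m
Q = (1/n)·A·R^(2/3)·S^(1/2) = (1/0.023) × 16.38 × 1.232^(2/3) × 0.0015^(1/2) = 31.70 m³/s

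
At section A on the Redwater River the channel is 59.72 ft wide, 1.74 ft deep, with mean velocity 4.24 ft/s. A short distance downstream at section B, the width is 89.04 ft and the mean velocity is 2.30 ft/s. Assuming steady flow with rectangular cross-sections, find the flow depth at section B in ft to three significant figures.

2.15 ft

Q = A₁V₁ = (59.72×1.74) × 4.24 = 440.6 ft³/s
d₂ = Q/(b₂ V₂) = 440.6/(89.04×2.30) = 2.151 ft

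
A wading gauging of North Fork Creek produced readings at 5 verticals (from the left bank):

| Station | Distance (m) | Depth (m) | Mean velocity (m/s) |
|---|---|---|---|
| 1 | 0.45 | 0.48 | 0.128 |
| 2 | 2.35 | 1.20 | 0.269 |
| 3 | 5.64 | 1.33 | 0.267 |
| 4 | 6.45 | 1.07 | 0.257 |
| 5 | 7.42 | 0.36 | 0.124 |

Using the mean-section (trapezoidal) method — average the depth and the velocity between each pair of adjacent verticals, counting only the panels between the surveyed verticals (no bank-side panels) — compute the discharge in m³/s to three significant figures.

Panel 1-2: Δb = 1.9 m, d̄ = (0.48+1.20)/2 = 0.84, v̄ = (0.128+0.269)/2 = 0.1985 → q = 1.9×0.84×0.1985 = 0.3168 m³/s
Panel 2-3: Δb = 3.29 m, d̄ = (1.20+1.33)/2 = 1.265, v̄ = (0.269+0.267)/2 = 0.268 → q = 3.29×1.265×0.268 = 1.115 m³/s
Panel 3-4: Δb = 0.81 m, d̄ = (1.33+1.07)/2 = 1.2, v̄ = (0.267+0.257)/2 = 0.262 → q = 0.81×1.2×0.262 = 0.2547 m³/s
Panel 4-5: Δb = 0.97 m, d̄ = (1.07+0.36)/2 = 0.715, v̄ = (0.257+0.124)/2 = 0.1905 → q = 0.97×0.715×0.1905 = 0.1321 m³/s
Q = Σ q = 1.819 m³/s

1.82 m³/s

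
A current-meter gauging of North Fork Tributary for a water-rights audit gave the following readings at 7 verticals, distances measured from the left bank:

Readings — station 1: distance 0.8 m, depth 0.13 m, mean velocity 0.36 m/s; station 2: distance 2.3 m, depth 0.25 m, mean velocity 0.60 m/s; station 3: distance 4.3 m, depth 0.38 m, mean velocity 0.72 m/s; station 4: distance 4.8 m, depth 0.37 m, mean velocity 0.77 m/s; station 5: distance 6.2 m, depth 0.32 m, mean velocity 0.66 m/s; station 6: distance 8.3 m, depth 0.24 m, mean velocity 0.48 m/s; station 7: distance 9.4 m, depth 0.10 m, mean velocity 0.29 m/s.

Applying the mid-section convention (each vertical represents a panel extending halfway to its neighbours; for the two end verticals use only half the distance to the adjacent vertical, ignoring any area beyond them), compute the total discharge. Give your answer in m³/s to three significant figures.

1.48 m³/s

w_1 = (2.3 − 0.8)/2 = 0.75 m; q_1 = 0.36 × 0.13 × 0.75 = 0.03510 m³/s
w_2 = (4.3 − 0.8)/2 = 1.75 m; q_2 = 0.60 × 0.25 × 1.75 = 0.2625 m³/s
w_3 = (4.8 − 2.3)/2 = 1.25 m; q_3 = 0.72 × 0.38 × 1.25 = 0.3420 m³/s
w_4 = (6.2 − 4.3)/2 = 0.95 m; q_4 = 0.77 × 0.37 × 0.95 = 0.2707 m³/s
w_5 = (8.3 − 4.8)/2 = 1.75 m; q_5 = 0.66 × 0.32 × 1.75 = 0.3696 m³/s
w_6 = (9.4 − 6.2)/2 = 1.6 m; q_6 = 0.48 × 0.24 × 1.6 = 0.1843 m³/s
w_7 = (9.4 − 8.3)/2 = 0.55 m; q_7 = 0.29 × 0.10 × 0.55 = 0.01595 m³/s
Q = Σ qᵢ = 1.480 m³/s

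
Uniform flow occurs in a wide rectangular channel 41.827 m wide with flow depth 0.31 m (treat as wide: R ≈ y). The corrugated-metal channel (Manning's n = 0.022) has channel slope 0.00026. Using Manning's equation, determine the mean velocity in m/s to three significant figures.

0.336 m/s

A = b·y = 41.827 × 0.31 = 12.97 m²
Wide channel: R ≈ y = 0.31 m
Q = (1/n)·A·R^(2/3)·S^(1/2) = (1/0.022) × 12.97 × 0.3100^(2/3) × 0.00026^(1/2) = 4.353 m³/s
V = Q/A = 4.353/12.97 = 0.3357 m/s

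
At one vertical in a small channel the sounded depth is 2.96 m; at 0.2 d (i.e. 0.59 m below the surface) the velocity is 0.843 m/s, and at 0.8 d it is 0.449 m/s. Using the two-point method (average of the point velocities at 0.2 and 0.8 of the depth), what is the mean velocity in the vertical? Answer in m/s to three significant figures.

0.646 m/s

v̄ = (0.843 + 0.449) / 2 = 0.6460 m/s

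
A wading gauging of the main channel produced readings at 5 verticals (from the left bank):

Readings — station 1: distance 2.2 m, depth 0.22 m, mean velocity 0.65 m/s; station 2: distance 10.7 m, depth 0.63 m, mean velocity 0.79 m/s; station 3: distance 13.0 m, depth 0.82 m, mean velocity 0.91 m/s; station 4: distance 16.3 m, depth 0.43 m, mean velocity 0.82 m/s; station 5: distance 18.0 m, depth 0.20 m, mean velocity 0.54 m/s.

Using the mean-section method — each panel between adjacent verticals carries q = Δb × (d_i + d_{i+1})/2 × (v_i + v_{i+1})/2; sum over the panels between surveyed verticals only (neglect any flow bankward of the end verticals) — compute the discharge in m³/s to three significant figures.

Panel 1-2: Δb = 8.5 m, d̄ = (0.22+0.63)/2 = 0.425, v̄ = (0.65+0.79)/2 = 0.72 → q = 8.5×0.425×0.72 = 2.601 m³/s
Panel 2-3: Δb = 2.3 m, d̄ = (0.63+0.82)/2 = 0.725, v̄ = (0.79+0.91)/2 = 0.85 → q = 2.3×0.725×0.85 = 1.417 m³/s
Panel 3-4: Δb = 3.3 m, d̄ = (0.82+0.43)/2 = 0.625, v̄ = (0.91+0.82)/2 = 0.865 → q = 3.3×0.625×0.865 = 1.784 m³/s
Panel 4-5: Δb = 1.7 m, d̄ = (0.43+0.20)/2 = 0.315, v̄ = (0.82+0.54)/2 = 0.68 → q = 1.7×0.315×0.68 = 0.3641 m³/s
Q = Σ q = 6.167 m³/s

6.17 m³/s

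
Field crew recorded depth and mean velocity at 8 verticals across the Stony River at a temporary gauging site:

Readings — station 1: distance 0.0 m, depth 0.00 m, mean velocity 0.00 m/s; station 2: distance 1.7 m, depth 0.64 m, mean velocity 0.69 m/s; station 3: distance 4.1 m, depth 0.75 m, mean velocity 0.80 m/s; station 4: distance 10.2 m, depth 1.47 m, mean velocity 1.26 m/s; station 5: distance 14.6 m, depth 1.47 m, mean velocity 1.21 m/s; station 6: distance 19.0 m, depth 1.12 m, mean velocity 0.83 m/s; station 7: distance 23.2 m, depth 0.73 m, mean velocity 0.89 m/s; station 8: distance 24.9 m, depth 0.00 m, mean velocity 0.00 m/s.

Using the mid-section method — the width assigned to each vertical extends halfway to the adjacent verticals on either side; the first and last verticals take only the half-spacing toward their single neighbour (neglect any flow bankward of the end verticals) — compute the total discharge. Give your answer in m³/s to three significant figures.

w_2 = (4.1 − 0.0)/2 = 2.05 m; q_2 = 0.69 × 0.64 × 2.05 = 0.9053 m³/s
w_3 = (10.2 − 1.7)/2 = 4.25 m; q_3 = 0.80 × 0.75 × 4.25 = 2.550 m³/s
w_4 = (14.6 − 4.1)/2 = 5.25 m; q_4 = 1.26 × 1.47 × 5.25 = 9.724 m³/s
w_5 = (19.0 − 10.2)/2 = 4.4 m; q_5 = 1.21 × 1.47 × 4.4 = 7.826 m³/s
w_6 = (23.2 − 14.6)/2 = 4.3 m; q_6 = 0.83 × 1.12 × 4.3 = 3.997 m³/s
w_7 = (24.9 − 19.0)/2 = 2.95 m; q_7 = 0.89 × 0.73 × 2.95 = 1.917 m³/s
Stations 1, 8 contribute zero (depth or velocity is 0).
Q = Σ qᵢ = 26.92 m³/s

26.9 m³/s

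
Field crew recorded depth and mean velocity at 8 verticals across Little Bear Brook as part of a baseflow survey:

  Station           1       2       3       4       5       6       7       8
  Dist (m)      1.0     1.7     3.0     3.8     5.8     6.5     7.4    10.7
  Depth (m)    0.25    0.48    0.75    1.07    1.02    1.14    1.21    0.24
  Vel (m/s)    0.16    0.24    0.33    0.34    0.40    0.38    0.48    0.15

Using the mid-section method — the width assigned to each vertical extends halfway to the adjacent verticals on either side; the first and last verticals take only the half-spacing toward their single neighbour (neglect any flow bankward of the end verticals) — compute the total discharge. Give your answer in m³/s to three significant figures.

w_1 = (1.7 − 1.0)/2 = 0.35 m; q_1 = 0.16 × 0.25 × 0.35 = 0.01400 m³/s
w_2 = (3.0 − 1.0)/2 = 1 m; q_2 = 0.24 × 0.48 × 1 = 0.1152 m³/s
w_3 = (3.8 − 1.7)/2 = 1.05 m; q_3 = 0.33 × 0.75 × 1.05 = 0.2599 m³/s
w_4 = (5.8 − 3.0)/2 = 1.4 m; q_4 = 0.34 × 1.07 × 1.4 = 0.5093 m³/s
w_5 = (6.5 − 3.8)/2 = 1.35 m; q_5 = 0.40 × 1.02 × 1.35 = 0.5508 m³/s
w_6 = (7.4 − 5.8)/2 = 0.8 m; q_6 = 0.38 × 1.14 × 0.8 = 0.3466 m³/s
w_7 = (10.7 − 6.5)/2 = 2.1 m; q_7 = 0.48 × 1.21 × 2.1 = 1.220 m³/s
w_8 = (10.7 − 7.4)/2 = 1.65 m; q_8 = 0.15 × 0.24 × 1.65 = 0.05940 m³/s
Q = Σ qᵢ = 3.075 m³/s

3.07 m³/s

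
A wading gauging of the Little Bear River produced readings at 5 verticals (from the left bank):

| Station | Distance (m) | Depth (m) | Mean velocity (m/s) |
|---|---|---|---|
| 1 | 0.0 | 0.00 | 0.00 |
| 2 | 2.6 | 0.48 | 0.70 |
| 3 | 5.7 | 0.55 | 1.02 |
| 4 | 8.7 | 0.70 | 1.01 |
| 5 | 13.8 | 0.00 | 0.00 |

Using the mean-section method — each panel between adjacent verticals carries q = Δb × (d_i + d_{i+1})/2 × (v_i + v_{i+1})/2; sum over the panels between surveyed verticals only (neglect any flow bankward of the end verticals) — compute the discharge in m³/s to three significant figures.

Panel 1-2: Δb = 2.6 m, d̄ = (0.00+0.48)/2 = 0.24, v̄ = (0.00+0.70)/2 = 0.35 → q = 2.6×0.24×0.35 = 0.2184 m³/s
Panel 2-3: Δb = 3.1 m, d̄ = (0.48+0.55)/2 = 0.515, v̄ = (0.70+1.02)/2 = 0.86 → q = 3.1×0.515×0.86 = 1.373 m³/s
Panel 3-4: Δb = 3 m, d̄ = (0.55+0.70)/2 = 0.625, v̄ = (1.02+1.01)/2 = 1.015 → q = 3×0.625×1.015 = 1.903 m³/s
Panel 4-5: Δb = 5.1 m, d̄ = (0.70+0.00)/2 = 0.35, v̄ = (1.01+0.00)/2 = 0.505 → q = 5.1×0.35×0.505 = 0.9014 m³/s
Q = Σ q = 4.396 m³/s

4.40 m³/s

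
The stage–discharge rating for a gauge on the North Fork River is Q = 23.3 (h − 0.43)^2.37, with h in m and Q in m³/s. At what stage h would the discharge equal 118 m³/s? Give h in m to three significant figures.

h − h₀ = (Q/C)^(1/b) = (118/23.3)^(1/2.37) = 1.983 m
h = 0.43 + 1.983 = 2.413 m

2.41 m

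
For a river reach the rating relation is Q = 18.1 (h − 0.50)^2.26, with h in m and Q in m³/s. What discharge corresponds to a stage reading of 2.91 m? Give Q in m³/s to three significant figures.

132 m³/s

Q = 18.1 × (2.91 − 0.50)^2.26 = 18.1 × 2.41^2.26 = 132.1 m³/s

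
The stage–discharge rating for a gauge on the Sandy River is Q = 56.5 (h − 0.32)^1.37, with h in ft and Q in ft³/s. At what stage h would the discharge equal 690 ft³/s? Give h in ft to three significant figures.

h − h₀ = (Q/C)^(1/b) = (690/56.5)^(1/1.37) = 6.213 ft
h = 0.32 + 6.213 = 6.533 ft

6.53 ft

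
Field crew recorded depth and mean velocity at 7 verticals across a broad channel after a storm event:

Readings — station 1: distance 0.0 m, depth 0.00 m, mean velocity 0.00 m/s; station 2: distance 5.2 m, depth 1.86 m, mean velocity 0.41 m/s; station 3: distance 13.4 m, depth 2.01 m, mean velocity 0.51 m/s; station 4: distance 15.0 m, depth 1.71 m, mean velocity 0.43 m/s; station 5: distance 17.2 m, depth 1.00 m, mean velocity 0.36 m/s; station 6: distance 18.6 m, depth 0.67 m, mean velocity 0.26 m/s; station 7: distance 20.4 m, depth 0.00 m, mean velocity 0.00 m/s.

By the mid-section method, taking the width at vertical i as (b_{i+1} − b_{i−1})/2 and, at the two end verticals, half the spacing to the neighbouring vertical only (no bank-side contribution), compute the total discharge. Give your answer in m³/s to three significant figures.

12.5 m³/s

w_2 = (13.4 − 0.0)/2 = 6.7 m; q_2 = 0.41 × 1.86 × 6.7 = 5.109 m³/s
w_3 = (15.0 − 5.2)/2 = 4.9 m; q_3 = 0.51 × 2.01 × 4.9 = 5.023 m³/s
w_4 = (17.2 − 13.4)/2 = 1.9 m; q_4 = 0.43 × 1.71 × 1.9 = 1.397 m³/s
w_5 = (18.6 − 15.0)/2 = 1.8 m; q_5 = 0.36 × 1.00 × 1.8 = 0.6480 m³/s
w_6 = (20.4 − 17.2)/2 = 1.6 m; q_6 = 0.26 × 0.67 × 1.6 = 0.2787 m³/s
Stations 1, 7 contribute zero (depth or velocity is 0).
Q = Σ qᵢ = 12.46 m³/s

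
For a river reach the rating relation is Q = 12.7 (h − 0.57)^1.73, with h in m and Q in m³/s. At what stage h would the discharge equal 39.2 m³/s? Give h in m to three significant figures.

2.49 m

h − h₀ = (Q/C)^(1/b) = (39.2/12.7)^(1/1.73) = 1.918 m
h = 0.57 + 1.918 = 2.488 m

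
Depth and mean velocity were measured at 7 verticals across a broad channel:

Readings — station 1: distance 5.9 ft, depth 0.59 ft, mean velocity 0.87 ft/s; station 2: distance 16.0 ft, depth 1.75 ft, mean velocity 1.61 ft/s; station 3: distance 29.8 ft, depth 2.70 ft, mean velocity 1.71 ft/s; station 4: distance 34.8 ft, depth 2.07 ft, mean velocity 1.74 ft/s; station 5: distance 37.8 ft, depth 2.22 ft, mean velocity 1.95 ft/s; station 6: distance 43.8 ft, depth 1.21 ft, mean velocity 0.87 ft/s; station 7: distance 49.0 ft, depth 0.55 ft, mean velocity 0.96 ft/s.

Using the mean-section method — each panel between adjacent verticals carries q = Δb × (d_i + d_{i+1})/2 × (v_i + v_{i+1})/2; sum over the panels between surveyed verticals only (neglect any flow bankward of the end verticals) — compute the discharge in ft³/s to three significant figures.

117 ft³/s

Panel 1-2: Δb = 10.1 ft, d̄ = (0.59+1.75)/2 = 1.17, v̄ = (0.87+1.61)/2 = 1.24 → q = 10.1×1.17×1.24 = 14.65 ft³/s
Panel 2-3: Δb = 13.8 ft, d̄ = (1.75+2.70)/2 = 2.225, v̄ = (1.61+1.71)/2 = 1.66 → q = 13.8×2.225×1.66 = 50.97 ft³/s
Panel 3-4: Δb = 5 ft, d̄ = (2.70+2.07)/2 = 2.385, v̄ = (1.71+1.74)/2 = 1.725 → q = 5×2.385×1.725 = 20.57 ft³/s
Panel 4-5: Δb = 3 ft, d̄ = (2.07+2.22)/2 = 2.145, v̄ = (1.74+1.95)/2 = 1.845 → q = 3×2.145×1.845 = 11.87 ft³/s
Panel 5-6: Δb = 6 ft, d̄ = (2.22+1.21)/2 = 1.715, v̄ = (1.95+0.87)/2 = 1.41 → q = 6×1.715×1.41 = 14.51 ft³/s
Panel 6-7: Δb = 5.2 ft, d̄ = (1.21+0.55)/2 = 0.88, v̄ = (0.87+0.96)/2 = 0.915 → q = 5.2×0.88×0.915 = 4.187 ft³/s
Q = Σ q = 116.8 ft³/s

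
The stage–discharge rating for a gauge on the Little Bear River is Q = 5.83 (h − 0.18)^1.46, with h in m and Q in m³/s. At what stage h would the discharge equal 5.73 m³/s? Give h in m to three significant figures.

1.17 m

h − h₀ = (Q/C)^(1/b) = (5.73/5.83)^(1/1.46) = 0.9882 m
h = 0.18 + 0.9882 = 1.168 m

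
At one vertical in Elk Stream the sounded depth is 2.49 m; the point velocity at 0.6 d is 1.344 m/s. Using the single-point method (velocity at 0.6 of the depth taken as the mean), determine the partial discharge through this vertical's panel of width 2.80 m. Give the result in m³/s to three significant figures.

v̄ = v₀.₆ = 1.344 m/s
q = v̄ × d × w = 1.344 × 2.49 × 2.80 = 9.370 m³/s

9.37 m³/s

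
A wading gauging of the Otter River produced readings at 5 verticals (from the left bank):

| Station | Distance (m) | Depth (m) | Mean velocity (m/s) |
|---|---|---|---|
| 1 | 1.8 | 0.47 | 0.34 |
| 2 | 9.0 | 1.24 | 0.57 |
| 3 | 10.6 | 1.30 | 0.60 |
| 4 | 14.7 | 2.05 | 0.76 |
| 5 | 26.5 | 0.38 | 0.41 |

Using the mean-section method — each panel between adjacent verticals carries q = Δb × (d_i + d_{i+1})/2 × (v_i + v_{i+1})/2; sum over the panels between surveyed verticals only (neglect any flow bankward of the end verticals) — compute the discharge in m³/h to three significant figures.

Panel 1-2: Δb = 7.2 m, d̄ = (0.47+1.24)/2 = 0.855, v̄ = (0.34+0.57)/2 = 0.455 → q = 7.2×0.855×0.455 = 2.801 m³/s
Panel 2-3: Δb = 1.6 m, d̄ = (1.24+1.30)/2 = 1.27, v̄ = (0.57+0.60)/2 = 0.585 → q = 1.6×1.27×0.585 = 1.189 m³/s
Panel 3-4: Δb = 4.1 m, d̄ = (1.30+2.05)/2 = 1.675, v̄ = (0.60+0.76)/2 = 0.68 → q = 4.1×1.675×0.68 = 4.670 m³/s
Panel 4-5: Δb = 11.8 m, d̄ = (2.05+0.38)/2 = 1.215, v̄ = (0.76+0.41)/2 = 0.585 → q = 11.8×1.215×0.585 = 8.387 m³/s
Q = Σ q = 17.05 m³/s
= 17.05 × 3600 = 61370 m³/h

61400 m³/h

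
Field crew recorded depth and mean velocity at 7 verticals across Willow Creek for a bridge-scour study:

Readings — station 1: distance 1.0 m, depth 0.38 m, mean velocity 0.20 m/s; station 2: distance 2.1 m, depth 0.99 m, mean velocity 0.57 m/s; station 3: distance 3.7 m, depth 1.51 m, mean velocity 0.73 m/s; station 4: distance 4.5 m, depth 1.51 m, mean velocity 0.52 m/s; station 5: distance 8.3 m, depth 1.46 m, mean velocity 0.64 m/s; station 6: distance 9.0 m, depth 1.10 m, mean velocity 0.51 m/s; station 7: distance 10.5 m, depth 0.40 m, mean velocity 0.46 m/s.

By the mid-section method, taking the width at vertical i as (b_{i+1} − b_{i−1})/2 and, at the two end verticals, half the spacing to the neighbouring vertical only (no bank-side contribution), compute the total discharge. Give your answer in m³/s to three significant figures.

w_1 = (2.1 − 1.0)/2 = 0.55 m; q_1 = 0.20 × 0.38 × 0.55 = 0.04180 m³/s
w_2 = (3.7 − 1.0)/2 = 1.35 m; q_2 = 0.57 × 0.99 × 1.35 = 0.7618 m³/s
w_3 = (4.5 − 2.1)/2 = 1.2 m; q_3 = 0.73 × 1.51 × 1.2 = 1.323 m³/s
w_4 = (8.3 − 3.7)/2 = 2.3 m; q_4 = 0.52 × 1.51 × 2.3 = 1.806 m³/s
w_5 = (9.0 − 4.5)/2 = 2.25 m; q_5 = 0.64 × 1.46 × 2.25 = 2.102 m³/s
w_6 = (10.5 − 8.3)/2 = 1.1 m; q_6 = 0.51 × 1.10 × 1.1 = 0.6171 m³/s
w_7 = (10.5 − 9.0)/2 = 0.75 m; q_7 = 0.46 × 0.40 × 0.75 = 0.1380 m³/s
Q = Σ qᵢ = 6.790 m³/s

6.79 m³/s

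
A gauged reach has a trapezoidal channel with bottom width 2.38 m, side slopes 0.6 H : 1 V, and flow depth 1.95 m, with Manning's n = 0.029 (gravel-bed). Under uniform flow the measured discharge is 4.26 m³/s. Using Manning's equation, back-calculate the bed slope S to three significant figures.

0.000319

A = (b + z·y)·y = (2.38 + 0.6×1.95)×1.95 = 6.923 m²
P = b + 2y√(1+z²) = 2.38 + 2×1.95×√(1+0.6²) = 6.928 m
R = A/P = 6.923/6.928 = 0.9992 m
S = (Q·n / (1·A·R^(2/3)))² = (4.26×0.029 / (1×6.923×0.9995))² = 0.0003188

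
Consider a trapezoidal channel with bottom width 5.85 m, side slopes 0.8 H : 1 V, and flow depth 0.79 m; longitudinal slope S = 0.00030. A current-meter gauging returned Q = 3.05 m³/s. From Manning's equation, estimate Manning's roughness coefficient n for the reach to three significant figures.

A = (b + z·y)·y = (5.85 + 0.8×0.79)×0.79 = 5.121 m²
P = b + 2y√(1+z²) = 5.85 + 2×0.79×√(1+0.8²) = 7.873 m
R = A/P = 5.121/7.873 = 0.6504 m
n = (1/Q)·A·R^(2/3)·S^(1/2) = (1/3.05) × 5.121 × 0.7507 × 0.01732 = 0.02183

0.0218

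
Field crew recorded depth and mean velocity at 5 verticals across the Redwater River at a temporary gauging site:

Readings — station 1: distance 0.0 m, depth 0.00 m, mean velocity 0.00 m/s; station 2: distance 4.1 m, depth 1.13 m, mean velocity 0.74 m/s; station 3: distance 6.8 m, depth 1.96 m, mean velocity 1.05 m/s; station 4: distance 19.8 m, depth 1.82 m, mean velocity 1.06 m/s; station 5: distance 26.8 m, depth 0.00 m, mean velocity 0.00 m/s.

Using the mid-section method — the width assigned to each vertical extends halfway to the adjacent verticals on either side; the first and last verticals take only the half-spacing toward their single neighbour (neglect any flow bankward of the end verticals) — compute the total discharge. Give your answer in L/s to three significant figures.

w_2 = (6.8 − 0.0)/2 = 3.4 m; q_2 = 0.74 × 1.13 × 3.4 = 2.843 m³/s
w_3 = (19.8 − 4.1)/2 = 7.85 m; q_3 = 1.05 × 1.96 × 7.85 = 16.16 m³/s
w_4 = (26.8 − 6.8)/2 = 10 m; q_4 = 1.06 × 1.82 × 10 = 19.29 m³/s
Stations 1, 5 contribute zero (depth or velocity is 0).
Q = Σ qᵢ = 38.29 m³/s
= 38.29 × 1000 = 38290 L/s

38300 L/s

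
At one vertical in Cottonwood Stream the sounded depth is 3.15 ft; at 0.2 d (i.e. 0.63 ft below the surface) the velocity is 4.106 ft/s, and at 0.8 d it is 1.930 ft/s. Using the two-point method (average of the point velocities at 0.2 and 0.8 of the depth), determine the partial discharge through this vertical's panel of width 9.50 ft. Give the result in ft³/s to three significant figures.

90.3 ft³/s

v̄ = (4.106 + 1.930) / 2 = 3.018 ft/s
q = v̄ × d × w = 3.018 × 3.15 × 9.50 = 90.31 ft³/s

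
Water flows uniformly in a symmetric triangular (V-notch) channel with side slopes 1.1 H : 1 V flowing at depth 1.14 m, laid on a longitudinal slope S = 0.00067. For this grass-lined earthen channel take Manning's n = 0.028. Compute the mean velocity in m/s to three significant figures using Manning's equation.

0.520 m/s

A = z·y² = 1.1×1.14² = 1.430 m²
P = 2y√(1+z²) = 2×1.14×√(1+1.1²) = 3.389 m
R = A/P = 1.430/3.389 = 0.4218 m
Q = (1/n)·A·R^(2/3)·S^(1/2) = (1/0.028) × 1.430 × 0.4218^(2/3) × 0.00067^(1/2) = 0.7432 m³/s
V = Q/A = 0.7432/1.430 = 0.5199 m/s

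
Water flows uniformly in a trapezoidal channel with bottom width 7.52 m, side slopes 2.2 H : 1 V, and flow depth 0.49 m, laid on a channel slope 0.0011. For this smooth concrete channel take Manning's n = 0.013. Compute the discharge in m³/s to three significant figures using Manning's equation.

6.09 m³/s

A = (b + z·y)·y = (7.52 + 2.2×0.49)×0.49 = 4.213 m²
P = b + 2y√(1+z²) = 7.52 + 2×0.49×√(1+2.2²) = 9.888 m
R = A/P = 4.213/9.888 = 0.4261 m
Q = (1/n)·A·R^(2/3)·S^(1/2) = (1/0.013) × 4.213 × 0.4261^(2/3) × 0.0011^(1/2) = 6.086 m³/s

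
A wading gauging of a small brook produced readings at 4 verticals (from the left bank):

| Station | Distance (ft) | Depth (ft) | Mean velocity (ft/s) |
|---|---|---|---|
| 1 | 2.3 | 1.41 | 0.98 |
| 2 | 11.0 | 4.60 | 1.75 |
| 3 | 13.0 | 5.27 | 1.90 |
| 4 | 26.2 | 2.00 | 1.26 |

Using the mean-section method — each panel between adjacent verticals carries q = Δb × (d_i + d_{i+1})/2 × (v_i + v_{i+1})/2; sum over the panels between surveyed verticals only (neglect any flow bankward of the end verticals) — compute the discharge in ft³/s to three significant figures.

Panel 1-2: Δb = 8.7 ft, d̄ = (1.41+4.60)/2 = 3.005, v̄ = (0.98+1.75)/2 = 1.365 → q = 8.7×3.005×1.365 = 35.69 ft³/s
Panel 2-3: Δb = 2 ft, d̄ = (4.60+5.27)/2 = 4.935, v̄ = (1.75+1.90)/2 = 1.825 → q = 2×4.935×1.825 = 18.01 ft³/s
Panel 3-4: Δb = 13.2 ft, d̄ = (5.27+2.00)/2 = 3.635, v̄ = (1.90+1.26)/2 = 1.58 → q = 13.2×3.635×1.58 = 75.81 ft³/s
Q = Σ q = 129.5 ft³/s

130 ft³/s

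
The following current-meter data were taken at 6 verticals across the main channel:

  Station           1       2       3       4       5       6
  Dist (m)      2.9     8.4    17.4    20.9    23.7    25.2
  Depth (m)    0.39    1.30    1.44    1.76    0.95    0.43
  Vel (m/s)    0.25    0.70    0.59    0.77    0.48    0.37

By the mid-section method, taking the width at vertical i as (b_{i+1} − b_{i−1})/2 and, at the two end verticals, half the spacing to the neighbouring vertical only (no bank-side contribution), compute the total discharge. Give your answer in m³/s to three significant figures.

w_1 = (8.4 − 2.9)/2 = 2.75 m; q_1 = 0.25 × 0.39 × 2.75 = 0.2681 m³/s
w_2 = (17.4 − 2.9)/2 = 7.25 m; q_2 = 0.70 × 1.30 × 7.25 = 6.598 m³/s
w_3 = (20.9 − 8.4)/2 = 6.25 m; q_3 = 0.59 × 1.44 × 6.25 = 5.310 m³/s
w_4 = (23.7 − 17.4)/2 = 3.15 m; q_4 = 0.77 × 1.76 × 3.15 = 4.269 m³/s
w_5 = (25.2 − 20.9)/2 = 2.15 m; q_5 = 0.48 × 0.95 × 2.15 = 0.9804 m³/s
w_6 = (25.2 − 23.7)/2 = 0.75 m; q_6 = 0.37 × 0.43 × 0.75 = 0.1193 m³/s
Q = Σ qᵢ = 17.54 m³/s

17.5 m³/s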